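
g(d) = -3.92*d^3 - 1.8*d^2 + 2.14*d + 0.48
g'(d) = -11.76*d^2 - 3.6*d + 2.14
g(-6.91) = 1193.11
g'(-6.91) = -534.50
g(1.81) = -24.79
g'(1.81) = -42.90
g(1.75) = -22.30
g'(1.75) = -40.18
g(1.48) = -13.00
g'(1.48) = -28.95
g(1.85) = -26.54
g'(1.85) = -44.77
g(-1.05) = 0.79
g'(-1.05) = -7.05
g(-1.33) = 3.67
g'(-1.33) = -13.87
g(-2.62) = 53.02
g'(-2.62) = -69.15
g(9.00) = -2983.74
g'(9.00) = -982.82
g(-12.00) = 6489.36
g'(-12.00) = -1648.10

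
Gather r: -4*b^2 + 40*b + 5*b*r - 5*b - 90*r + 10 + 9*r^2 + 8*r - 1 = -4*b^2 + 35*b + 9*r^2 + r*(5*b - 82) + 9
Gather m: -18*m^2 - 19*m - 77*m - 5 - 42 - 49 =-18*m^2 - 96*m - 96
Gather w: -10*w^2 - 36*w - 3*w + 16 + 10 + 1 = -10*w^2 - 39*w + 27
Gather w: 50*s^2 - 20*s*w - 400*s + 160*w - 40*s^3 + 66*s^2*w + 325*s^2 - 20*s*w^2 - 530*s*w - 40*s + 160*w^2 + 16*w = -40*s^3 + 375*s^2 - 440*s + w^2*(160 - 20*s) + w*(66*s^2 - 550*s + 176)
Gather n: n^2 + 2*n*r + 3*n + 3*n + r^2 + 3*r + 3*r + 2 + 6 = n^2 + n*(2*r + 6) + r^2 + 6*r + 8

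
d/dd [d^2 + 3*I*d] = 2*d + 3*I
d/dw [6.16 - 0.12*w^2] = -0.24*w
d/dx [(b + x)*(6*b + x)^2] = (6*b + x)*(8*b + 3*x)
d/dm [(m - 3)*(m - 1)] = 2*m - 4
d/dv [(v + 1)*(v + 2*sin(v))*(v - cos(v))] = (v + 1)*(v + 2*sin(v))*(sin(v) + 1) + (v + 1)*(v - cos(v))*(2*cos(v) + 1) + (v + 2*sin(v))*(v - cos(v))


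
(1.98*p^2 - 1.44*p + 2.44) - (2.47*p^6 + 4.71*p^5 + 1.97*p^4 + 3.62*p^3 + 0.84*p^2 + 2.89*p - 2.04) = -2.47*p^6 - 4.71*p^5 - 1.97*p^4 - 3.62*p^3 + 1.14*p^2 - 4.33*p + 4.48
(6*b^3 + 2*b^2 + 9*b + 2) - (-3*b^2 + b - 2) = 6*b^3 + 5*b^2 + 8*b + 4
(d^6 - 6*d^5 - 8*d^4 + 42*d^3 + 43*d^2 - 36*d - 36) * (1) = d^6 - 6*d^5 - 8*d^4 + 42*d^3 + 43*d^2 - 36*d - 36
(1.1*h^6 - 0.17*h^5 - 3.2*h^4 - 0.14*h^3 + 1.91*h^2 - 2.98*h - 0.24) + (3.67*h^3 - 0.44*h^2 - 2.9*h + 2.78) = 1.1*h^6 - 0.17*h^5 - 3.2*h^4 + 3.53*h^3 + 1.47*h^2 - 5.88*h + 2.54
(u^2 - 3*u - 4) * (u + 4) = u^3 + u^2 - 16*u - 16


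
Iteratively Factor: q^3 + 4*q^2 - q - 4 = (q + 1)*(q^2 + 3*q - 4) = (q + 1)*(q + 4)*(q - 1)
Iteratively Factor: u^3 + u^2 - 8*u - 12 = (u + 2)*(u^2 - u - 6) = (u - 3)*(u + 2)*(u + 2)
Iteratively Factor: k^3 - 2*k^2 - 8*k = (k + 2)*(k^2 - 4*k) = (k - 4)*(k + 2)*(k)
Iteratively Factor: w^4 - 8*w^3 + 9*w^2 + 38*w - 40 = (w - 4)*(w^3 - 4*w^2 - 7*w + 10) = (w - 4)*(w + 2)*(w^2 - 6*w + 5) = (w - 5)*(w - 4)*(w + 2)*(w - 1)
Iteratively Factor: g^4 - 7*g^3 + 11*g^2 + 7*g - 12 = (g - 1)*(g^3 - 6*g^2 + 5*g + 12) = (g - 4)*(g - 1)*(g^2 - 2*g - 3) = (g - 4)*(g - 3)*(g - 1)*(g + 1)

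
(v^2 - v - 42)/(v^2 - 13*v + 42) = (v + 6)/(v - 6)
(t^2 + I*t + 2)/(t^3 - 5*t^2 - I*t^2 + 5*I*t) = (t + 2*I)/(t*(t - 5))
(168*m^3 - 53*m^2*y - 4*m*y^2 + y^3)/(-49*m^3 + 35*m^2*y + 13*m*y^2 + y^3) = (24*m^2 - 11*m*y + y^2)/(-7*m^2 + 6*m*y + y^2)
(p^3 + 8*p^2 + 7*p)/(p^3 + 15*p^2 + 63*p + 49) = p/(p + 7)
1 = 1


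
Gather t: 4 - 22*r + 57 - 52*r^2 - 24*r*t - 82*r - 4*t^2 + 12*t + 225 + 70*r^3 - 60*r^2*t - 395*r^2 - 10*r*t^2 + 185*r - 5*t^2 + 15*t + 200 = 70*r^3 - 447*r^2 + 81*r + t^2*(-10*r - 9) + t*(-60*r^2 - 24*r + 27) + 486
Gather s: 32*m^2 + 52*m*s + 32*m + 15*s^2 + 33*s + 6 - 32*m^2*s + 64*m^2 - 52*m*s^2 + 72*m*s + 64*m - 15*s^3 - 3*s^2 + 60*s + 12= 96*m^2 + 96*m - 15*s^3 + s^2*(12 - 52*m) + s*(-32*m^2 + 124*m + 93) + 18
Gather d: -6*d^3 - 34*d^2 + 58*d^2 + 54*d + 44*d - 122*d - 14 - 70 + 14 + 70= -6*d^3 + 24*d^2 - 24*d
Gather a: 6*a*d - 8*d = 6*a*d - 8*d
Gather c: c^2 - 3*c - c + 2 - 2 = c^2 - 4*c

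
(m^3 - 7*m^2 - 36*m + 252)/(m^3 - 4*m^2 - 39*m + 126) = (m - 6)/(m - 3)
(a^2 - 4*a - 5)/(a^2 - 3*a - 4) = (a - 5)/(a - 4)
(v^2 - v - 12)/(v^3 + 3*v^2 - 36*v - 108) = (v - 4)/(v^2 - 36)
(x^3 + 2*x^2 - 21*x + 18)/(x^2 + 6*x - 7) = (x^2 + 3*x - 18)/(x + 7)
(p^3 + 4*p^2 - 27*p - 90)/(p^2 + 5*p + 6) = (p^2 + p - 30)/(p + 2)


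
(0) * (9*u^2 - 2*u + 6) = 0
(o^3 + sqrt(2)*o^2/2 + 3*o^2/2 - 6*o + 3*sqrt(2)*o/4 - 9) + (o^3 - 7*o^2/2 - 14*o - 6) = 2*o^3 - 2*o^2 + sqrt(2)*o^2/2 - 20*o + 3*sqrt(2)*o/4 - 15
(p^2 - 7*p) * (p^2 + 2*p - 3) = p^4 - 5*p^3 - 17*p^2 + 21*p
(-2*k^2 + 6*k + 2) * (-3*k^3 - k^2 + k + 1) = 6*k^5 - 16*k^4 - 14*k^3 + 2*k^2 + 8*k + 2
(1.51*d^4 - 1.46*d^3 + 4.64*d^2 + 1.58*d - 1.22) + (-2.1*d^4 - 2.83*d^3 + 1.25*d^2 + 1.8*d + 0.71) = -0.59*d^4 - 4.29*d^3 + 5.89*d^2 + 3.38*d - 0.51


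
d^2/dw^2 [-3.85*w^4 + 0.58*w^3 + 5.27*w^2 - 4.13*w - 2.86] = -46.2*w^2 + 3.48*w + 10.54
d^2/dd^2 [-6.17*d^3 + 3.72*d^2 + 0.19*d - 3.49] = 7.44 - 37.02*d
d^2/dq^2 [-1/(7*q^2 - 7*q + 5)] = 14*(7*q^2 - 7*q - 7*(2*q - 1)^2 + 5)/(7*q^2 - 7*q + 5)^3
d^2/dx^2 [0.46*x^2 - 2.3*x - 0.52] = 0.920000000000000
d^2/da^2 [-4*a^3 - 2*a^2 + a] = -24*a - 4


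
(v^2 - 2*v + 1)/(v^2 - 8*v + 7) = (v - 1)/(v - 7)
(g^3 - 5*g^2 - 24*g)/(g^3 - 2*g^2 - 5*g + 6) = g*(g^2 - 5*g - 24)/(g^3 - 2*g^2 - 5*g + 6)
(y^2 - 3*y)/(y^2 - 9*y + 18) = y/(y - 6)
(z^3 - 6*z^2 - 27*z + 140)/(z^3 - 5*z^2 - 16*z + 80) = (z^2 - 2*z - 35)/(z^2 - z - 20)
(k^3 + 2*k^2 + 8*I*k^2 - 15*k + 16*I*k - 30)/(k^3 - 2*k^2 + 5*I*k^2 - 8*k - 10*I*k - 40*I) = (k + 3*I)/(k - 4)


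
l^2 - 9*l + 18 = (l - 6)*(l - 3)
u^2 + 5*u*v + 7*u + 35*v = (u + 7)*(u + 5*v)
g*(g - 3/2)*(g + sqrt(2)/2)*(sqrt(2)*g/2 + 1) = sqrt(2)*g^4/2 - 3*sqrt(2)*g^3/4 + 3*g^3/2 - 9*g^2/4 + sqrt(2)*g^2/2 - 3*sqrt(2)*g/4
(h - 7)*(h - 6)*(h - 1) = h^3 - 14*h^2 + 55*h - 42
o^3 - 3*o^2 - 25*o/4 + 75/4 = (o - 3)*(o - 5/2)*(o + 5/2)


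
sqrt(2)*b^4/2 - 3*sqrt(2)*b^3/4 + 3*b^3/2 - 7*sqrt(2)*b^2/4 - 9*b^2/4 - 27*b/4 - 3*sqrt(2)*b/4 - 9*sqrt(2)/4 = (b - 3)*(b + 3/2)*(b + sqrt(2))*(sqrt(2)*b/2 + 1/2)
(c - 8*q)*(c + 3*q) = c^2 - 5*c*q - 24*q^2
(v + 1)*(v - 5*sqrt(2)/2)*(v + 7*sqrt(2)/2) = v^3 + v^2 + sqrt(2)*v^2 - 35*v/2 + sqrt(2)*v - 35/2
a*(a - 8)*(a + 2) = a^3 - 6*a^2 - 16*a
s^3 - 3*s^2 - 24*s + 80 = (s - 4)^2*(s + 5)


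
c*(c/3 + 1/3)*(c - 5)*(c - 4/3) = c^4/3 - 16*c^3/9 + c^2/9 + 20*c/9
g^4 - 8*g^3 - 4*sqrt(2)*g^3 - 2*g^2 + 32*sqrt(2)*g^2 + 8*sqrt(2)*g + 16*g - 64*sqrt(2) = (g - 8)*(g - 4*sqrt(2))*(g - sqrt(2))*(g + sqrt(2))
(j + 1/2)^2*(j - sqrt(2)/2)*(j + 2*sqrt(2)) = j^4 + j^3 + 3*sqrt(2)*j^3/2 - 7*j^2/4 + 3*sqrt(2)*j^2/2 - 2*j + 3*sqrt(2)*j/8 - 1/2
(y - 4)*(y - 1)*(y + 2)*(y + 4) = y^4 + y^3 - 18*y^2 - 16*y + 32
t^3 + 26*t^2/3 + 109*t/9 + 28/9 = (t + 1/3)*(t + 4/3)*(t + 7)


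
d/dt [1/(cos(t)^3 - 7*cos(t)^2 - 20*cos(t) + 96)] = (3*cos(t)^2 - 14*cos(t) - 20)*sin(t)/(cos(t)^3 - 7*cos(t)^2 - 20*cos(t) + 96)^2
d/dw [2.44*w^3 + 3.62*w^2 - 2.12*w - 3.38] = 7.32*w^2 + 7.24*w - 2.12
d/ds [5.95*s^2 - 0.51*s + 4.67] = 11.9*s - 0.51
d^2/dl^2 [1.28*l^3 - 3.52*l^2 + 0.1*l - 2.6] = 7.68*l - 7.04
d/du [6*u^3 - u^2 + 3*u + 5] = 18*u^2 - 2*u + 3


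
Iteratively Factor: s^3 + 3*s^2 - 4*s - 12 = (s - 2)*(s^2 + 5*s + 6) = (s - 2)*(s + 3)*(s + 2)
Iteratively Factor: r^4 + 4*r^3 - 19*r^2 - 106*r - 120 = (r + 2)*(r^3 + 2*r^2 - 23*r - 60) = (r + 2)*(r + 4)*(r^2 - 2*r - 15) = (r + 2)*(r + 3)*(r + 4)*(r - 5)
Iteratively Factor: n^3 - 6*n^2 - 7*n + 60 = (n - 5)*(n^2 - n - 12) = (n - 5)*(n + 3)*(n - 4)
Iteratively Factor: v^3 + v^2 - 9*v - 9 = (v + 1)*(v^2 - 9) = (v + 1)*(v + 3)*(v - 3)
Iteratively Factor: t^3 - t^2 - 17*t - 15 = (t - 5)*(t^2 + 4*t + 3) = (t - 5)*(t + 3)*(t + 1)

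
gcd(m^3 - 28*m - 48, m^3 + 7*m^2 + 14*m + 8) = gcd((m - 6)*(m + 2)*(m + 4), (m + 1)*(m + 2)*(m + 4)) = m^2 + 6*m + 8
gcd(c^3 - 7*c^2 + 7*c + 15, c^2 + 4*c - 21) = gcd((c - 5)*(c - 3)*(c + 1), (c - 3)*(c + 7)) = c - 3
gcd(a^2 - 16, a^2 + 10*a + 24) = a + 4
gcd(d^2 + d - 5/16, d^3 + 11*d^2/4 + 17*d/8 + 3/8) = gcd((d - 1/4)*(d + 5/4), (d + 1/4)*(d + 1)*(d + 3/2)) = 1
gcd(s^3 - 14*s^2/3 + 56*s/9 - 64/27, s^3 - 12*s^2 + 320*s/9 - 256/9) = s^2 - 4*s + 32/9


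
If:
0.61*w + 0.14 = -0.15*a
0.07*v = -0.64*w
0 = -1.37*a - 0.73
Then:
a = -0.53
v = 0.90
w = -0.10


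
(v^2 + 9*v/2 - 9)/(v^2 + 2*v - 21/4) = 2*(v + 6)/(2*v + 7)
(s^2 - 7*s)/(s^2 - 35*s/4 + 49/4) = 4*s/(4*s - 7)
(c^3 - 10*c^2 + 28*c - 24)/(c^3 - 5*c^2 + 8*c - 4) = (c - 6)/(c - 1)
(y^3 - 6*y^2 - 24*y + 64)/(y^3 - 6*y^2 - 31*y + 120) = (y^2 + 2*y - 8)/(y^2 + 2*y - 15)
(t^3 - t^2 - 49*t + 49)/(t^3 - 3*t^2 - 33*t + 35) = (t + 7)/(t + 5)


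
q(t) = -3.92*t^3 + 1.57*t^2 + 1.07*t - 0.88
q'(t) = -11.76*t^2 + 3.14*t + 1.07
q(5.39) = -563.34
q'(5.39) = -323.66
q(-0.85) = 1.75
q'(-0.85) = -10.10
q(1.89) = -19.71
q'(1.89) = -35.00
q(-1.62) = 18.17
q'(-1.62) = -34.88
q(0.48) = -0.44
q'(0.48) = -0.13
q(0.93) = -1.68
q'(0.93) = -6.18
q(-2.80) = 94.48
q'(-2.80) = -99.92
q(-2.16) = 43.64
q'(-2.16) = -60.58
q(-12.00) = 6986.12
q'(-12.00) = -1730.05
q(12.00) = -6535.72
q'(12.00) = -1654.69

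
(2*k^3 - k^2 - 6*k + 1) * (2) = 4*k^3 - 2*k^2 - 12*k + 2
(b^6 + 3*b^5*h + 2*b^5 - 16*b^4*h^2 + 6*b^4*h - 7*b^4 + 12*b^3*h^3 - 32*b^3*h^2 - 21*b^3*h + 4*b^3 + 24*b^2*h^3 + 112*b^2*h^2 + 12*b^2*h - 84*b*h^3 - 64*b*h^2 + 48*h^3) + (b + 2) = b^6 + 3*b^5*h + 2*b^5 - 16*b^4*h^2 + 6*b^4*h - 7*b^4 + 12*b^3*h^3 - 32*b^3*h^2 - 21*b^3*h + 4*b^3 + 24*b^2*h^3 + 112*b^2*h^2 + 12*b^2*h - 84*b*h^3 - 64*b*h^2 + b + 48*h^3 + 2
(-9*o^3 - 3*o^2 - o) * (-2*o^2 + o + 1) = 18*o^5 - 3*o^4 - 10*o^3 - 4*o^2 - o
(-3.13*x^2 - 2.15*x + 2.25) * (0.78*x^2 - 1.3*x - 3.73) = -2.4414*x^4 + 2.392*x^3 + 16.2249*x^2 + 5.0945*x - 8.3925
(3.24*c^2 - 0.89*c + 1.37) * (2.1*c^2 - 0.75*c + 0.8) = 6.804*c^4 - 4.299*c^3 + 6.1365*c^2 - 1.7395*c + 1.096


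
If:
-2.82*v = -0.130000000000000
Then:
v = 0.05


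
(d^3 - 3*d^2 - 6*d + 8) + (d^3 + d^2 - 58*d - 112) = 2*d^3 - 2*d^2 - 64*d - 104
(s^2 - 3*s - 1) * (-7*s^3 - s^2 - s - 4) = -7*s^5 + 20*s^4 + 9*s^3 + 13*s + 4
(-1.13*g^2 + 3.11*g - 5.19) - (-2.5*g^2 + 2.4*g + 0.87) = 1.37*g^2 + 0.71*g - 6.06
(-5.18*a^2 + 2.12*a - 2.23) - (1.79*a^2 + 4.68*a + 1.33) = -6.97*a^2 - 2.56*a - 3.56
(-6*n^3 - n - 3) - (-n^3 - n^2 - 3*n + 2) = -5*n^3 + n^2 + 2*n - 5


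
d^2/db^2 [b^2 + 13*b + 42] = 2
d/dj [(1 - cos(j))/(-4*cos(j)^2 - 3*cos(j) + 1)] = 2*(-4*cos(j) + cos(2*j))*sin(j)/(4*cos(j)^2 + 3*cos(j) - 1)^2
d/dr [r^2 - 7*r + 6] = 2*r - 7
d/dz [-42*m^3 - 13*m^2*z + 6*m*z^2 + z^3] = -13*m^2 + 12*m*z + 3*z^2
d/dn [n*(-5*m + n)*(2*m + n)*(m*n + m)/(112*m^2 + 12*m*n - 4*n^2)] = m*(n*(2*m + n)*(3*m - 2*n)*(5*m - n)*(n + 1) + (28*m^2 + 3*m*n - n^2)*(-n*(2*m + n)*(5*m - n) + n*(2*m + n)*(n + 1) - n*(5*m - n)*(n + 1) - (2*m + n)*(5*m - n)*(n + 1)))/(4*(28*m^2 + 3*m*n - n^2)^2)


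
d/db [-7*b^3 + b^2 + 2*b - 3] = -21*b^2 + 2*b + 2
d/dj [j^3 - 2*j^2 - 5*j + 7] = 3*j^2 - 4*j - 5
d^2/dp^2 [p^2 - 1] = 2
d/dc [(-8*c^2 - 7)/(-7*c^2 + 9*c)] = (-72*c^2 - 98*c + 63)/(c^2*(49*c^2 - 126*c + 81))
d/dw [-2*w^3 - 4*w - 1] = -6*w^2 - 4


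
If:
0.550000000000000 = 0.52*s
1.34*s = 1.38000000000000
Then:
No Solution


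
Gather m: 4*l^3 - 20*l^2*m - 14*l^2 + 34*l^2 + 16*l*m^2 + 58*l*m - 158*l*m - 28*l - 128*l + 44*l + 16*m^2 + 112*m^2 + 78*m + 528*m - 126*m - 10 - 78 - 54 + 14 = 4*l^3 + 20*l^2 - 112*l + m^2*(16*l + 128) + m*(-20*l^2 - 100*l + 480) - 128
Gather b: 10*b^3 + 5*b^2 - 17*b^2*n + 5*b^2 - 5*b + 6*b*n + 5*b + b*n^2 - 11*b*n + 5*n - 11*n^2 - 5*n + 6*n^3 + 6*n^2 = 10*b^3 + b^2*(10 - 17*n) + b*(n^2 - 5*n) + 6*n^3 - 5*n^2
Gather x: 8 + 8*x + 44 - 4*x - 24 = 4*x + 28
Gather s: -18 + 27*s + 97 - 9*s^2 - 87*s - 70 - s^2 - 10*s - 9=-10*s^2 - 70*s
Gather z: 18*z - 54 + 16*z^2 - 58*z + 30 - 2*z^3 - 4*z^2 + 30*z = -2*z^3 + 12*z^2 - 10*z - 24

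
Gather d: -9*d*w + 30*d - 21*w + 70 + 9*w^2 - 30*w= d*(30 - 9*w) + 9*w^2 - 51*w + 70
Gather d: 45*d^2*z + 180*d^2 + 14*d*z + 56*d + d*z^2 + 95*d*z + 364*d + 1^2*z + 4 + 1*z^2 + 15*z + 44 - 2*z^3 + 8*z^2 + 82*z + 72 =d^2*(45*z + 180) + d*(z^2 + 109*z + 420) - 2*z^3 + 9*z^2 + 98*z + 120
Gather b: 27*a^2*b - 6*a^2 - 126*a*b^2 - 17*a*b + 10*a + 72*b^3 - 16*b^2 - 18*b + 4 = -6*a^2 + 10*a + 72*b^3 + b^2*(-126*a - 16) + b*(27*a^2 - 17*a - 18) + 4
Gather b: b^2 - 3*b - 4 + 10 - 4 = b^2 - 3*b + 2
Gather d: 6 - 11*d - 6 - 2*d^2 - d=-2*d^2 - 12*d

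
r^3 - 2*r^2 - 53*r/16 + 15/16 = (r - 3)*(r - 1/4)*(r + 5/4)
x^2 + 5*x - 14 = (x - 2)*(x + 7)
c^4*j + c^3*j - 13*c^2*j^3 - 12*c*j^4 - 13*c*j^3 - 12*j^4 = (c - 4*j)*(c + j)*(c + 3*j)*(c*j + j)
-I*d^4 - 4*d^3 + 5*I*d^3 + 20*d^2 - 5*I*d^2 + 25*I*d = d*(d - 5)*(d - 5*I)*(-I*d + 1)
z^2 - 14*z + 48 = (z - 8)*(z - 6)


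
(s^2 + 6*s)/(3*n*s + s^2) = (s + 6)/(3*n + s)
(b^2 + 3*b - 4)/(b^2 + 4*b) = (b - 1)/b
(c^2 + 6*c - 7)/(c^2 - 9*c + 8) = (c + 7)/(c - 8)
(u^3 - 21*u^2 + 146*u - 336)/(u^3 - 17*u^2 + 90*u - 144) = (u - 7)/(u - 3)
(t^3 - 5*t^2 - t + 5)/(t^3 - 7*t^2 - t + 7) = (t - 5)/(t - 7)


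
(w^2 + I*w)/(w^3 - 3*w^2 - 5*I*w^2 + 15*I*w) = (w + I)/(w^2 - 3*w - 5*I*w + 15*I)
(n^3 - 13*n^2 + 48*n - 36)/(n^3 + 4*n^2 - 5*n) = (n^2 - 12*n + 36)/(n*(n + 5))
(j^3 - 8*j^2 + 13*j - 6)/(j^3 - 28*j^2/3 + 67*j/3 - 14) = 3*(j - 1)/(3*j - 7)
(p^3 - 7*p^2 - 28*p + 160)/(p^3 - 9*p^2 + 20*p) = (p^2 - 3*p - 40)/(p*(p - 5))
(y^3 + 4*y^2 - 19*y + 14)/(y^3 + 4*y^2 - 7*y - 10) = (y^2 + 6*y - 7)/(y^2 + 6*y + 5)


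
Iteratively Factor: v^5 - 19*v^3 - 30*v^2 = (v)*(v^4 - 19*v^2 - 30*v) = v^2*(v^3 - 19*v - 30) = v^2*(v + 3)*(v^2 - 3*v - 10) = v^2*(v - 5)*(v + 3)*(v + 2)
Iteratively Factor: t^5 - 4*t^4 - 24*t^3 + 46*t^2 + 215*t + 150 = (t + 3)*(t^4 - 7*t^3 - 3*t^2 + 55*t + 50) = (t + 2)*(t + 3)*(t^3 - 9*t^2 + 15*t + 25) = (t + 1)*(t + 2)*(t + 3)*(t^2 - 10*t + 25) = (t - 5)*(t + 1)*(t + 2)*(t + 3)*(t - 5)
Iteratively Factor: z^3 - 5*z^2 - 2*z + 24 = (z - 3)*(z^2 - 2*z - 8) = (z - 4)*(z - 3)*(z + 2)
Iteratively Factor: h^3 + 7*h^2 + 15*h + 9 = (h + 3)*(h^2 + 4*h + 3) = (h + 3)^2*(h + 1)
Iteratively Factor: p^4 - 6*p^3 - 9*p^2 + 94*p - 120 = (p - 2)*(p^3 - 4*p^2 - 17*p + 60) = (p - 5)*(p - 2)*(p^2 + p - 12) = (p - 5)*(p - 3)*(p - 2)*(p + 4)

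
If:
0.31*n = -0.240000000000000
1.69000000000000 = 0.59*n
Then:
No Solution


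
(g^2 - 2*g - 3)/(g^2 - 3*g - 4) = (g - 3)/(g - 4)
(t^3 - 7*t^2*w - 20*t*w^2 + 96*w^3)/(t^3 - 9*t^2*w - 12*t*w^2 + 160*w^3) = (t - 3*w)/(t - 5*w)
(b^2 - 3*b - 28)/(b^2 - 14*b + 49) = (b + 4)/(b - 7)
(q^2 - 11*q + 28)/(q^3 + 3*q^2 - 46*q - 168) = (q - 4)/(q^2 + 10*q + 24)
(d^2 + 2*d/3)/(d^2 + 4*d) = (d + 2/3)/(d + 4)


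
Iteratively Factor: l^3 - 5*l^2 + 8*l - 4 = (l - 1)*(l^2 - 4*l + 4) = (l - 2)*(l - 1)*(l - 2)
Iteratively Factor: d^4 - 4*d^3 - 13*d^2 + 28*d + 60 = (d + 2)*(d^3 - 6*d^2 - d + 30) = (d + 2)^2*(d^2 - 8*d + 15) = (d - 5)*(d + 2)^2*(d - 3)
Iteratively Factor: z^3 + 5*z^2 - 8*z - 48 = (z + 4)*(z^2 + z - 12) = (z + 4)^2*(z - 3)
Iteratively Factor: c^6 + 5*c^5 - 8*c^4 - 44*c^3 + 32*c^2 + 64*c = (c + 1)*(c^5 + 4*c^4 - 12*c^3 - 32*c^2 + 64*c) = (c - 2)*(c + 1)*(c^4 + 6*c^3 - 32*c) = (c - 2)*(c + 1)*(c + 4)*(c^3 + 2*c^2 - 8*c) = c*(c - 2)*(c + 1)*(c + 4)*(c^2 + 2*c - 8) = c*(c - 2)*(c + 1)*(c + 4)^2*(c - 2)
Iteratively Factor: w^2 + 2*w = (w + 2)*(w)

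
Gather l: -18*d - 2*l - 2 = -18*d - 2*l - 2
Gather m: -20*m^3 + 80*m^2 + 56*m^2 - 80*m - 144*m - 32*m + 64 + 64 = -20*m^3 + 136*m^2 - 256*m + 128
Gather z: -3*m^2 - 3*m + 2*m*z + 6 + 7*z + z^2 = -3*m^2 - 3*m + z^2 + z*(2*m + 7) + 6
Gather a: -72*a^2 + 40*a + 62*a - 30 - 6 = -72*a^2 + 102*a - 36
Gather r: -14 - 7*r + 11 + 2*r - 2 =-5*r - 5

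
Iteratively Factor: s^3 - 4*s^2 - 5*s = (s + 1)*(s^2 - 5*s) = (s - 5)*(s + 1)*(s)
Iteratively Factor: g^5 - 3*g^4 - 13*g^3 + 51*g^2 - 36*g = (g - 3)*(g^4 - 13*g^2 + 12*g) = (g - 3)*(g - 1)*(g^3 + g^2 - 12*g) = g*(g - 3)*(g - 1)*(g^2 + g - 12) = g*(g - 3)^2*(g - 1)*(g + 4)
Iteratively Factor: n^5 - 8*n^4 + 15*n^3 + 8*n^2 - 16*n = (n)*(n^4 - 8*n^3 + 15*n^2 + 8*n - 16) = n*(n - 4)*(n^3 - 4*n^2 - n + 4) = n*(n - 4)*(n + 1)*(n^2 - 5*n + 4) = n*(n - 4)^2*(n + 1)*(n - 1)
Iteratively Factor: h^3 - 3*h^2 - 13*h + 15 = (h - 5)*(h^2 + 2*h - 3) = (h - 5)*(h + 3)*(h - 1)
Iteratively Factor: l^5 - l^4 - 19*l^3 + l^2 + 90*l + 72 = (l - 3)*(l^4 + 2*l^3 - 13*l^2 - 38*l - 24) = (l - 3)*(l + 1)*(l^3 + l^2 - 14*l - 24) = (l - 3)*(l + 1)*(l + 3)*(l^2 - 2*l - 8) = (l - 3)*(l + 1)*(l + 2)*(l + 3)*(l - 4)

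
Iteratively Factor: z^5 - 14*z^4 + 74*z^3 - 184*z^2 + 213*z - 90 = (z - 1)*(z^4 - 13*z^3 + 61*z^2 - 123*z + 90) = (z - 2)*(z - 1)*(z^3 - 11*z^2 + 39*z - 45) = (z - 5)*(z - 2)*(z - 1)*(z^2 - 6*z + 9) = (z - 5)*(z - 3)*(z - 2)*(z - 1)*(z - 3)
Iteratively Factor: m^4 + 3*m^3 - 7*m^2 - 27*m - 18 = (m - 3)*(m^3 + 6*m^2 + 11*m + 6) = (m - 3)*(m + 2)*(m^2 + 4*m + 3) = (m - 3)*(m + 2)*(m + 3)*(m + 1)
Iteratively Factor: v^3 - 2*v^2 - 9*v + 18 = (v + 3)*(v^2 - 5*v + 6) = (v - 2)*(v + 3)*(v - 3)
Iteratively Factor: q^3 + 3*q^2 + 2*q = (q + 2)*(q^2 + q) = (q + 1)*(q + 2)*(q)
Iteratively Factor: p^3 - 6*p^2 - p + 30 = (p + 2)*(p^2 - 8*p + 15) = (p - 5)*(p + 2)*(p - 3)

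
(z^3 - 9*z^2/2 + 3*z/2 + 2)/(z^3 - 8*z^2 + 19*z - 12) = (z + 1/2)/(z - 3)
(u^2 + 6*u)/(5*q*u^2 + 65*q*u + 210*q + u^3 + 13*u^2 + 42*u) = u/(5*q*u + 35*q + u^2 + 7*u)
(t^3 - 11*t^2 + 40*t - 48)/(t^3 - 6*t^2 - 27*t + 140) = (t^2 - 7*t + 12)/(t^2 - 2*t - 35)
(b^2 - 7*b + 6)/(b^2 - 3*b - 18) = (b - 1)/(b + 3)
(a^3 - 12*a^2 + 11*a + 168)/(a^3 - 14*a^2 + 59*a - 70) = (a^2 - 5*a - 24)/(a^2 - 7*a + 10)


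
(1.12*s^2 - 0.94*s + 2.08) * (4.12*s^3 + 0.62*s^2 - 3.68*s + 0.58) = 4.6144*s^5 - 3.1784*s^4 + 3.8652*s^3 + 5.3984*s^2 - 8.1996*s + 1.2064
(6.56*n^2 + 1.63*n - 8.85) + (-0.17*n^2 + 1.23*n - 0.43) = 6.39*n^2 + 2.86*n - 9.28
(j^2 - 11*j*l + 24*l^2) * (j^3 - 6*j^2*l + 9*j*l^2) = j^5 - 17*j^4*l + 99*j^3*l^2 - 243*j^2*l^3 + 216*j*l^4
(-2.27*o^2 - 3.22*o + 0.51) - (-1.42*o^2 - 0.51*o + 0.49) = -0.85*o^2 - 2.71*o + 0.02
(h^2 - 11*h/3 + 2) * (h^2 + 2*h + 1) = h^4 - 5*h^3/3 - 13*h^2/3 + h/3 + 2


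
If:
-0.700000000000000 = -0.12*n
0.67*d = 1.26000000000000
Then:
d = 1.88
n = 5.83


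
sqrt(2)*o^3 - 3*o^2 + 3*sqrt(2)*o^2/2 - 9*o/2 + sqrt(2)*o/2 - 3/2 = (o + 1)*(o - 3*sqrt(2)/2)*(sqrt(2)*o + sqrt(2)/2)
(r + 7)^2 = r^2 + 14*r + 49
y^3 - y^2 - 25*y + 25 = (y - 5)*(y - 1)*(y + 5)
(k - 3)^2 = k^2 - 6*k + 9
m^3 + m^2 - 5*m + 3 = (m - 1)^2*(m + 3)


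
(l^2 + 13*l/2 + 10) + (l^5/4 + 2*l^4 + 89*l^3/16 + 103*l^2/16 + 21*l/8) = l^5/4 + 2*l^4 + 89*l^3/16 + 119*l^2/16 + 73*l/8 + 10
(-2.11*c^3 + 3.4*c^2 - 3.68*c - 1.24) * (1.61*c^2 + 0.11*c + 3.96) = -3.3971*c^5 + 5.2419*c^4 - 13.9064*c^3 + 11.0628*c^2 - 14.7092*c - 4.9104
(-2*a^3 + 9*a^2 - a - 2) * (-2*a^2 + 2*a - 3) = 4*a^5 - 22*a^4 + 26*a^3 - 25*a^2 - a + 6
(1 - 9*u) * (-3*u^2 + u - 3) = 27*u^3 - 12*u^2 + 28*u - 3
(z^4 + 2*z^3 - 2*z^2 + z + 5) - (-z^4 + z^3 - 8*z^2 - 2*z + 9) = 2*z^4 + z^3 + 6*z^2 + 3*z - 4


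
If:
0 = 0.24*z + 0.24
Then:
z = -1.00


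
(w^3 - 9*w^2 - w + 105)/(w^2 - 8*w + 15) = (w^2 - 4*w - 21)/(w - 3)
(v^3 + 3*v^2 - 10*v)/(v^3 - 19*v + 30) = v/(v - 3)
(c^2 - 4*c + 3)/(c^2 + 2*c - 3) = (c - 3)/(c + 3)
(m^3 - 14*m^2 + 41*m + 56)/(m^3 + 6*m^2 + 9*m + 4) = (m^2 - 15*m + 56)/(m^2 + 5*m + 4)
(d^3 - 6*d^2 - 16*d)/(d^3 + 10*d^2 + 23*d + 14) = d*(d - 8)/(d^2 + 8*d + 7)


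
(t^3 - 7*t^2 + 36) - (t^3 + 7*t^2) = 36 - 14*t^2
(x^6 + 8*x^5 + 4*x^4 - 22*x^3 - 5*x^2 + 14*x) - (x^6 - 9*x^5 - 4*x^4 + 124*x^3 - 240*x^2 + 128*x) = 17*x^5 + 8*x^4 - 146*x^3 + 235*x^2 - 114*x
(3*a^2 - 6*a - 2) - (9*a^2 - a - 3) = -6*a^2 - 5*a + 1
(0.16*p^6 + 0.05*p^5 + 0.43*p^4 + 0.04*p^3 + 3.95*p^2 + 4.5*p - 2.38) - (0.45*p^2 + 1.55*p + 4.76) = 0.16*p^6 + 0.05*p^5 + 0.43*p^4 + 0.04*p^3 + 3.5*p^2 + 2.95*p - 7.14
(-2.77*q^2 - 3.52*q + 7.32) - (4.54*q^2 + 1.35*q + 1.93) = -7.31*q^2 - 4.87*q + 5.39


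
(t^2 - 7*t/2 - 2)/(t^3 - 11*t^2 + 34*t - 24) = (t + 1/2)/(t^2 - 7*t + 6)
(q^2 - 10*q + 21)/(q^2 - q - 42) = (q - 3)/(q + 6)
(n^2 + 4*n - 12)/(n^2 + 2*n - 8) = (n + 6)/(n + 4)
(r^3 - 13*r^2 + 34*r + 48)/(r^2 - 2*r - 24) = (r^2 - 7*r - 8)/(r + 4)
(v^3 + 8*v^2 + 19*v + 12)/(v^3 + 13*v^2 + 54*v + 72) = (v + 1)/(v + 6)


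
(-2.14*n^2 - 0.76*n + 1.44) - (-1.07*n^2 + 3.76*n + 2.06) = -1.07*n^2 - 4.52*n - 0.62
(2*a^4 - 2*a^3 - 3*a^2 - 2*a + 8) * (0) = 0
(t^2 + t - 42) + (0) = t^2 + t - 42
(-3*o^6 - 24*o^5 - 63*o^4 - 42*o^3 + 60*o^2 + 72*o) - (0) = -3*o^6 - 24*o^5 - 63*o^4 - 42*o^3 + 60*o^2 + 72*o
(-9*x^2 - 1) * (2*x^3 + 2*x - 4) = -18*x^5 - 20*x^3 + 36*x^2 - 2*x + 4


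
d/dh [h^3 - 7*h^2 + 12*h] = 3*h^2 - 14*h + 12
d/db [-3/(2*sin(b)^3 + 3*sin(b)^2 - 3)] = 18*(sin(b) + 1)*sin(b)*cos(b)/(2*sin(b)^3 + 3*sin(b)^2 - 3)^2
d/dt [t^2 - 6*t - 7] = 2*t - 6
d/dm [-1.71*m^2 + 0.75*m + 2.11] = 0.75 - 3.42*m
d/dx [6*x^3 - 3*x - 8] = 18*x^2 - 3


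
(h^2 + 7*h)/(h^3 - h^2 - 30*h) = (h + 7)/(h^2 - h - 30)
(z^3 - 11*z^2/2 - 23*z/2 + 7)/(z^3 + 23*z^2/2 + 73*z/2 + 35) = (2*z^2 - 15*z + 7)/(2*z^2 + 19*z + 35)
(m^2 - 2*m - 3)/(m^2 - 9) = (m + 1)/(m + 3)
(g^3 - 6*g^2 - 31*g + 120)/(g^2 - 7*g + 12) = (g^2 - 3*g - 40)/(g - 4)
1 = 1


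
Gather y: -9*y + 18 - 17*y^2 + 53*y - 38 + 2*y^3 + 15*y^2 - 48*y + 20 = 2*y^3 - 2*y^2 - 4*y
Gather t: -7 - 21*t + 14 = 7 - 21*t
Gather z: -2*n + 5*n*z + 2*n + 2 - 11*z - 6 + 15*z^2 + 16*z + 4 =15*z^2 + z*(5*n + 5)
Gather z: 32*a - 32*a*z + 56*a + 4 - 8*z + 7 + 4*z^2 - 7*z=88*a + 4*z^2 + z*(-32*a - 15) + 11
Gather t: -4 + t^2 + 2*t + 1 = t^2 + 2*t - 3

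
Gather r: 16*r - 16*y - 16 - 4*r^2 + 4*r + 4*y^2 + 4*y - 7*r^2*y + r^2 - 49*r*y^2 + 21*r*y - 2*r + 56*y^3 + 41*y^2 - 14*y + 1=r^2*(-7*y - 3) + r*(-49*y^2 + 21*y + 18) + 56*y^3 + 45*y^2 - 26*y - 15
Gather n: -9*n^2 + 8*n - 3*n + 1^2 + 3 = -9*n^2 + 5*n + 4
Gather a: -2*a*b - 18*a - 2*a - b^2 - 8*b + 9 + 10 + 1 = a*(-2*b - 20) - b^2 - 8*b + 20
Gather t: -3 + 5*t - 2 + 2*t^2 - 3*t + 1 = 2*t^2 + 2*t - 4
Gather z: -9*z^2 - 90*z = -9*z^2 - 90*z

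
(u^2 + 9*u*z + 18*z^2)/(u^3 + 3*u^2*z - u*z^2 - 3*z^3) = (-u - 6*z)/(-u^2 + z^2)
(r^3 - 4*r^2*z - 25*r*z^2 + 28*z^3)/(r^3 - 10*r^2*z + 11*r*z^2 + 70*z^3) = (-r^2 - 3*r*z + 4*z^2)/(-r^2 + 3*r*z + 10*z^2)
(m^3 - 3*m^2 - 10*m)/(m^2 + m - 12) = m*(m^2 - 3*m - 10)/(m^2 + m - 12)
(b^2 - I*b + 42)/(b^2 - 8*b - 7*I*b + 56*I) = (b + 6*I)/(b - 8)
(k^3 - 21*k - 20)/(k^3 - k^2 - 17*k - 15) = (k + 4)/(k + 3)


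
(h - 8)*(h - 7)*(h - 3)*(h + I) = h^4 - 18*h^3 + I*h^3 + 101*h^2 - 18*I*h^2 - 168*h + 101*I*h - 168*I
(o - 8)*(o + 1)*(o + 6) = o^3 - o^2 - 50*o - 48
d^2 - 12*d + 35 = (d - 7)*(d - 5)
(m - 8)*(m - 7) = m^2 - 15*m + 56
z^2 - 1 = (z - 1)*(z + 1)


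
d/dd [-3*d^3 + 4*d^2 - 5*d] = -9*d^2 + 8*d - 5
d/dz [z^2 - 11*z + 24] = 2*z - 11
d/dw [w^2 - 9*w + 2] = 2*w - 9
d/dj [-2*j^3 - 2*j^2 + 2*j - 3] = -6*j^2 - 4*j + 2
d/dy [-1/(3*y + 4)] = 3/(3*y + 4)^2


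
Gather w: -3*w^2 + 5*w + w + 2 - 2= -3*w^2 + 6*w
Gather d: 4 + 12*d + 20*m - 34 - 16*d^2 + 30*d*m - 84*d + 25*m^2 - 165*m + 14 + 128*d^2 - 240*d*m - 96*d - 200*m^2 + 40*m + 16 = 112*d^2 + d*(-210*m - 168) - 175*m^2 - 105*m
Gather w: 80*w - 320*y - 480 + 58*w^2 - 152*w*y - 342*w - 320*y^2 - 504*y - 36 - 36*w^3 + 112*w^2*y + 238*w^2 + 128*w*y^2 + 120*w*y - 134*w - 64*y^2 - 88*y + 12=-36*w^3 + w^2*(112*y + 296) + w*(128*y^2 - 32*y - 396) - 384*y^2 - 912*y - 504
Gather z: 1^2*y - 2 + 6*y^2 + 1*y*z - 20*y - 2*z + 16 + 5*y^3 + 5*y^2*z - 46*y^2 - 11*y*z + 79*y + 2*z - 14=5*y^3 - 40*y^2 + 60*y + z*(5*y^2 - 10*y)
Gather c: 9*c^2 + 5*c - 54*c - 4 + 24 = 9*c^2 - 49*c + 20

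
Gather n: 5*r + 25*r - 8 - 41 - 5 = 30*r - 54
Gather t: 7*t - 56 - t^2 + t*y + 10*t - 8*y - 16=-t^2 + t*(y + 17) - 8*y - 72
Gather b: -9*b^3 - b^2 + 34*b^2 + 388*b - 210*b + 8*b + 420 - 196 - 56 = -9*b^3 + 33*b^2 + 186*b + 168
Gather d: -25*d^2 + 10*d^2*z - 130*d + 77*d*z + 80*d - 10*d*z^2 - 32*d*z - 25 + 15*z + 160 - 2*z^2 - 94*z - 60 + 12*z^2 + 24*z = d^2*(10*z - 25) + d*(-10*z^2 + 45*z - 50) + 10*z^2 - 55*z + 75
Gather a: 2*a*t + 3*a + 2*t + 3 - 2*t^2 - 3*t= a*(2*t + 3) - 2*t^2 - t + 3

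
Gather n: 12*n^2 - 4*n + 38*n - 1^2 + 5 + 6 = 12*n^2 + 34*n + 10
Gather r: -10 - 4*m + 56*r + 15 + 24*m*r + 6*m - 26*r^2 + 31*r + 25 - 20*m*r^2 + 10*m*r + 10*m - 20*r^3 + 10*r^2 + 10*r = 12*m - 20*r^3 + r^2*(-20*m - 16) + r*(34*m + 97) + 30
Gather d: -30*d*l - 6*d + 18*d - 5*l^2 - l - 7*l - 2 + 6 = d*(12 - 30*l) - 5*l^2 - 8*l + 4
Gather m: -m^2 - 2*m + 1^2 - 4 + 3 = -m^2 - 2*m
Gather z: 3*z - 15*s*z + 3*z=z*(6 - 15*s)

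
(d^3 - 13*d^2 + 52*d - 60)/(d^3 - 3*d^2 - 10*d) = (d^2 - 8*d + 12)/(d*(d + 2))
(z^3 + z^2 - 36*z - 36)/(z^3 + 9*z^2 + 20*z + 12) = (z - 6)/(z + 2)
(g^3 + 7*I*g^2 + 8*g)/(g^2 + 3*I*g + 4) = g*(g + 8*I)/(g + 4*I)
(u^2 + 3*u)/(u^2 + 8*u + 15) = u/(u + 5)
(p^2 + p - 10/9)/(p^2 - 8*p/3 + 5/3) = (9*p^2 + 9*p - 10)/(3*(3*p^2 - 8*p + 5))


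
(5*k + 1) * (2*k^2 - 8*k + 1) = 10*k^3 - 38*k^2 - 3*k + 1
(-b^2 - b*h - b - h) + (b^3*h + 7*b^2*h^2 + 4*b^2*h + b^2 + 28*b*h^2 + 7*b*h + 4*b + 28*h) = b^3*h + 7*b^2*h^2 + 4*b^2*h + 28*b*h^2 + 6*b*h + 3*b + 27*h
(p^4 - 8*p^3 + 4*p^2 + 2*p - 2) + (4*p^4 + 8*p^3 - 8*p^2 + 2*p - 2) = 5*p^4 - 4*p^2 + 4*p - 4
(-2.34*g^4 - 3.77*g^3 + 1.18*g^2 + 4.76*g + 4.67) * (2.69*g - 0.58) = -6.2946*g^5 - 8.7841*g^4 + 5.3608*g^3 + 12.12*g^2 + 9.8015*g - 2.7086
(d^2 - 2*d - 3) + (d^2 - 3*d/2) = 2*d^2 - 7*d/2 - 3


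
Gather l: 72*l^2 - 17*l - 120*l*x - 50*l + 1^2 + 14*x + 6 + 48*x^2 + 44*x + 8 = 72*l^2 + l*(-120*x - 67) + 48*x^2 + 58*x + 15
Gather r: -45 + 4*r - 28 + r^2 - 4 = r^2 + 4*r - 77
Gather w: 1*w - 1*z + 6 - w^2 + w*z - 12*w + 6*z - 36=-w^2 + w*(z - 11) + 5*z - 30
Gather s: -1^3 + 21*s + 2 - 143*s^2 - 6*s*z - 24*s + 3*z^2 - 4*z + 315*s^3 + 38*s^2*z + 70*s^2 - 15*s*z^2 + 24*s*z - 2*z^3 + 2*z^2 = 315*s^3 + s^2*(38*z - 73) + s*(-15*z^2 + 18*z - 3) - 2*z^3 + 5*z^2 - 4*z + 1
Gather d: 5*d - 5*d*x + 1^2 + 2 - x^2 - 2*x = d*(5 - 5*x) - x^2 - 2*x + 3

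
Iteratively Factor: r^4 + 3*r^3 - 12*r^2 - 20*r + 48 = (r + 3)*(r^3 - 12*r + 16) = (r - 2)*(r + 3)*(r^2 + 2*r - 8) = (r - 2)*(r + 3)*(r + 4)*(r - 2)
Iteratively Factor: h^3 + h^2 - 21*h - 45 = (h + 3)*(h^2 - 2*h - 15) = (h - 5)*(h + 3)*(h + 3)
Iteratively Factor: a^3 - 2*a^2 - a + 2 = (a - 1)*(a^2 - a - 2) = (a - 2)*(a - 1)*(a + 1)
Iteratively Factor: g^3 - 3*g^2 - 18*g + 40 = (g - 2)*(g^2 - g - 20) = (g - 5)*(g - 2)*(g + 4)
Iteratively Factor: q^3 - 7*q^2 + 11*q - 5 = (q - 1)*(q^2 - 6*q + 5) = (q - 5)*(q - 1)*(q - 1)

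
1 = 1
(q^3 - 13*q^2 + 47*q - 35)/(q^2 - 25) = (q^2 - 8*q + 7)/(q + 5)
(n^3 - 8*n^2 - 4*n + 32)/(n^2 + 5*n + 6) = (n^2 - 10*n + 16)/(n + 3)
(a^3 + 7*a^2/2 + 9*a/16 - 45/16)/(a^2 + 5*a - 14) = (16*a^3 + 56*a^2 + 9*a - 45)/(16*(a^2 + 5*a - 14))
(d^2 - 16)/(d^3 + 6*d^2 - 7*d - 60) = (d - 4)/(d^2 + 2*d - 15)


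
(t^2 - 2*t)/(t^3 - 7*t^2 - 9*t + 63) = t*(t - 2)/(t^3 - 7*t^2 - 9*t + 63)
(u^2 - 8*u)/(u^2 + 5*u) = (u - 8)/(u + 5)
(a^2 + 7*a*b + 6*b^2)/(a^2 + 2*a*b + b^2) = (a + 6*b)/(a + b)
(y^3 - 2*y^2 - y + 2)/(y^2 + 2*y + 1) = (y^2 - 3*y + 2)/(y + 1)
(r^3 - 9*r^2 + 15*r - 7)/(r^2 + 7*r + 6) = (r^3 - 9*r^2 + 15*r - 7)/(r^2 + 7*r + 6)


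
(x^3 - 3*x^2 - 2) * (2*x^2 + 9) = 2*x^5 - 6*x^4 + 9*x^3 - 31*x^2 - 18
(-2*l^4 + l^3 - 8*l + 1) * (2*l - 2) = -4*l^5 + 6*l^4 - 2*l^3 - 16*l^2 + 18*l - 2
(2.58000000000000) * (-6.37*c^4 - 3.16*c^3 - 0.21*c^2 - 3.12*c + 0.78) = -16.4346*c^4 - 8.1528*c^3 - 0.5418*c^2 - 8.0496*c + 2.0124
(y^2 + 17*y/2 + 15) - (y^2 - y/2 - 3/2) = 9*y + 33/2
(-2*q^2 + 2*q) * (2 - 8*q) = 16*q^3 - 20*q^2 + 4*q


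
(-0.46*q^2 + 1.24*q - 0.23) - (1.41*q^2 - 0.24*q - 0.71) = -1.87*q^2 + 1.48*q + 0.48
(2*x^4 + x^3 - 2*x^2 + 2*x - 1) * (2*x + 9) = 4*x^5 + 20*x^4 + 5*x^3 - 14*x^2 + 16*x - 9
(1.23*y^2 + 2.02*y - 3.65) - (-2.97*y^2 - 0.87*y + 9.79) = 4.2*y^2 + 2.89*y - 13.44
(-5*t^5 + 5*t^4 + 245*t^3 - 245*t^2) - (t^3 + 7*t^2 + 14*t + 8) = -5*t^5 + 5*t^4 + 244*t^3 - 252*t^2 - 14*t - 8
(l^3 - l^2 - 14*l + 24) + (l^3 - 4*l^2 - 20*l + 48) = 2*l^3 - 5*l^2 - 34*l + 72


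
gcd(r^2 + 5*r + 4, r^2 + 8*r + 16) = r + 4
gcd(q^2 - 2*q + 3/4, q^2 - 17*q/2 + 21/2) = q - 3/2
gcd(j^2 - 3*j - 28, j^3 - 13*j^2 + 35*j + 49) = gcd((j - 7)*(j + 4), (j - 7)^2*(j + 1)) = j - 7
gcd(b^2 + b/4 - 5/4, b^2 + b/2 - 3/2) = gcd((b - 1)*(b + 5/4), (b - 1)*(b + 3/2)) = b - 1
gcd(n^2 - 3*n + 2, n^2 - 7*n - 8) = 1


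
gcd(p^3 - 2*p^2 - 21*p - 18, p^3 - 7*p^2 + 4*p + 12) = p^2 - 5*p - 6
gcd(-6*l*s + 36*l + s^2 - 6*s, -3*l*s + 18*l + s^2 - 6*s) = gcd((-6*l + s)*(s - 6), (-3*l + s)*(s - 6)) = s - 6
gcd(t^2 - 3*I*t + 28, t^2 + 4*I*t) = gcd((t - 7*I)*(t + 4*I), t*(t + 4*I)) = t + 4*I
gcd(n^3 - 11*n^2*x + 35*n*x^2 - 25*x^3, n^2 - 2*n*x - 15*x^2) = -n + 5*x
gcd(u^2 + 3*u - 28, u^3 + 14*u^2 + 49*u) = u + 7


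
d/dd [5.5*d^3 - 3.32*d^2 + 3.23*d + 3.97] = 16.5*d^2 - 6.64*d + 3.23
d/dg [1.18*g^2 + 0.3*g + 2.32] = 2.36*g + 0.3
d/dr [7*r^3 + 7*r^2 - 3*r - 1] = 21*r^2 + 14*r - 3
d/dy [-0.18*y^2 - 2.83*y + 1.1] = -0.36*y - 2.83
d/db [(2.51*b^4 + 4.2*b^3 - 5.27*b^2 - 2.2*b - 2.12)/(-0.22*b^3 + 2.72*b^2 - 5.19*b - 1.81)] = (-0.5522*b^6 + 13.6544*b^5 - 28.8161*b^4 - 62.7364*b^3 + 9.13009999999999*b^2 + 30.6102*b - 7.0208)/(0.0484*b^6 - 1.1968*b^5 + 9.682*b^4 - 27.4372*b^3 + 17.0897*b^2 + 18.7878*b + 3.2761)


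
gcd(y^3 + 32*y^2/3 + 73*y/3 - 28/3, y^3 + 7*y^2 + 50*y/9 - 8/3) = y - 1/3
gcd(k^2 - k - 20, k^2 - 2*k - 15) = k - 5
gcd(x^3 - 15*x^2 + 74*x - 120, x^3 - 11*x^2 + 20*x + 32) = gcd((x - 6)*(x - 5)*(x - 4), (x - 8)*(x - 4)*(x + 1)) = x - 4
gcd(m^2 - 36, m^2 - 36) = m^2 - 36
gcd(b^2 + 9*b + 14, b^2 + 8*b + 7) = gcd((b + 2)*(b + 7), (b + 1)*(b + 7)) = b + 7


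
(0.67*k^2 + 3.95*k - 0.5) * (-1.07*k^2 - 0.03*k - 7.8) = -0.7169*k^4 - 4.2466*k^3 - 4.8095*k^2 - 30.795*k + 3.9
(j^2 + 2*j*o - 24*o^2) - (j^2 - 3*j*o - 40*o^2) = 5*j*o + 16*o^2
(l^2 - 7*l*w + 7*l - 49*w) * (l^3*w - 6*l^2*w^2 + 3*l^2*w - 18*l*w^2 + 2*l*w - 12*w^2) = l^5*w - 13*l^4*w^2 + 10*l^4*w + 42*l^3*w^3 - 130*l^3*w^2 + 23*l^3*w + 420*l^2*w^3 - 299*l^2*w^2 + 14*l^2*w + 966*l*w^3 - 182*l*w^2 + 588*w^3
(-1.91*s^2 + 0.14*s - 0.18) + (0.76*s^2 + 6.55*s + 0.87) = -1.15*s^2 + 6.69*s + 0.69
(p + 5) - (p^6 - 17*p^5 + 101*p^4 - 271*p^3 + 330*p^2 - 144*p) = -p^6 + 17*p^5 - 101*p^4 + 271*p^3 - 330*p^2 + 145*p + 5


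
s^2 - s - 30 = (s - 6)*(s + 5)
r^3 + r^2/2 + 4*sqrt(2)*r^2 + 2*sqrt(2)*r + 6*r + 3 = (r + 1/2)*(r + sqrt(2))*(r + 3*sqrt(2))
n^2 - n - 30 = (n - 6)*(n + 5)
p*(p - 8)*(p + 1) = p^3 - 7*p^2 - 8*p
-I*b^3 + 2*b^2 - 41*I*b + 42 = (b - 6*I)*(b + 7*I)*(-I*b + 1)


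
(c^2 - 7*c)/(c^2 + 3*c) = (c - 7)/(c + 3)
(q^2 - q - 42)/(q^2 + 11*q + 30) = (q - 7)/(q + 5)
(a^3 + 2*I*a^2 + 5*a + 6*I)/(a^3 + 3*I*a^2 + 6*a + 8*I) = (a + 3*I)/(a + 4*I)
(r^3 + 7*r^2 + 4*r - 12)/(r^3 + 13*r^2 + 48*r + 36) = (r^2 + r - 2)/(r^2 + 7*r + 6)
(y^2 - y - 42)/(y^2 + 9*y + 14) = (y^2 - y - 42)/(y^2 + 9*y + 14)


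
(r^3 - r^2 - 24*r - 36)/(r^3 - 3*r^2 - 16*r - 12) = (r + 3)/(r + 1)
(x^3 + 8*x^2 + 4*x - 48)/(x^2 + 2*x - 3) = (x^3 + 8*x^2 + 4*x - 48)/(x^2 + 2*x - 3)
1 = 1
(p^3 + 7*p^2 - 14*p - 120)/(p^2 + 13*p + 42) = (p^2 + p - 20)/(p + 7)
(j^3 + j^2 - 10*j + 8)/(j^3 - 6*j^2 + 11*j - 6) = (j + 4)/(j - 3)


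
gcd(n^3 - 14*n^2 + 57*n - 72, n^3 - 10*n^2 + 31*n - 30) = n - 3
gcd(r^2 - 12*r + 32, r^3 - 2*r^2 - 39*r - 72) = r - 8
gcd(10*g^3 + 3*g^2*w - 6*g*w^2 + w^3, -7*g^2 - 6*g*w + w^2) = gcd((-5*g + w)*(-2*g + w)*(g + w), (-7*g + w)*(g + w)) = g + w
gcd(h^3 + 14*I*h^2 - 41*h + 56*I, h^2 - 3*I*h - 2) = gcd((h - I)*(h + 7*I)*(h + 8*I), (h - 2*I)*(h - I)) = h - I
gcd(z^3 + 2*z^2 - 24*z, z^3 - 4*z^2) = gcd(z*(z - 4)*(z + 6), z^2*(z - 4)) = z^2 - 4*z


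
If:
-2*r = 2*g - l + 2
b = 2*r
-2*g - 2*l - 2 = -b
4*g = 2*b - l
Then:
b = -2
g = -2/3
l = -4/3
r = -1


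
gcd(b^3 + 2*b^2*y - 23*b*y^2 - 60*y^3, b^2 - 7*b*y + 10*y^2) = -b + 5*y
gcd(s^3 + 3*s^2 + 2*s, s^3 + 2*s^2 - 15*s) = s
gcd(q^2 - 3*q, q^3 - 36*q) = q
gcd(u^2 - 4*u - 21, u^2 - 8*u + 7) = u - 7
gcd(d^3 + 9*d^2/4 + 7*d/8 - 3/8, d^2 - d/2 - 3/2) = d + 1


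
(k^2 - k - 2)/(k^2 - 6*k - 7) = (k - 2)/(k - 7)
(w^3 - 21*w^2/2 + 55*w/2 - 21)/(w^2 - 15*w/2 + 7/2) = (2*w^2 - 7*w + 6)/(2*w - 1)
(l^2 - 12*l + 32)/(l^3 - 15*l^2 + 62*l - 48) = (l - 4)/(l^2 - 7*l + 6)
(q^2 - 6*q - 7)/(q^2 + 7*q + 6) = (q - 7)/(q + 6)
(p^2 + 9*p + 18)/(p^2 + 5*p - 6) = (p + 3)/(p - 1)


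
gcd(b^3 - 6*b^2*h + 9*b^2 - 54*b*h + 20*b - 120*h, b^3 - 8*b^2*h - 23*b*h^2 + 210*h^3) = b - 6*h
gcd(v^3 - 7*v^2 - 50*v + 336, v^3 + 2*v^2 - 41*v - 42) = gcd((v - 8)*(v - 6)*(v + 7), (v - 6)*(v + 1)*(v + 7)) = v^2 + v - 42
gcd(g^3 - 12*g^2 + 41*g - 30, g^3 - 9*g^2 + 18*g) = g - 6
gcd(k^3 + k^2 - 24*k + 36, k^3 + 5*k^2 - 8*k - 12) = k^2 + 4*k - 12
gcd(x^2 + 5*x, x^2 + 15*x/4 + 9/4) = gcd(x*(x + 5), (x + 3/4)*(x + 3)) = 1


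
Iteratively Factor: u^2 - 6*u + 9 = (u - 3)*(u - 3)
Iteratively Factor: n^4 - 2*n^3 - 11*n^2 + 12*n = (n - 1)*(n^3 - n^2 - 12*n) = n*(n - 1)*(n^2 - n - 12) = n*(n - 1)*(n + 3)*(n - 4)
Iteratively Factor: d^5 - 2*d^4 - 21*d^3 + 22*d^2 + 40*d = (d + 1)*(d^4 - 3*d^3 - 18*d^2 + 40*d) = d*(d + 1)*(d^3 - 3*d^2 - 18*d + 40) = d*(d + 1)*(d + 4)*(d^2 - 7*d + 10) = d*(d - 2)*(d + 1)*(d + 4)*(d - 5)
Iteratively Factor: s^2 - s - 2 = (s - 2)*(s + 1)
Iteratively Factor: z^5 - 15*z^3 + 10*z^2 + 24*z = (z - 3)*(z^4 + 3*z^3 - 6*z^2 - 8*z) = (z - 3)*(z + 4)*(z^3 - z^2 - 2*z) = z*(z - 3)*(z + 4)*(z^2 - z - 2) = z*(z - 3)*(z - 2)*(z + 4)*(z + 1)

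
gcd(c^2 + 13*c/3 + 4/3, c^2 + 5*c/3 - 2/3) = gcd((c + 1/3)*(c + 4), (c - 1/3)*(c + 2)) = 1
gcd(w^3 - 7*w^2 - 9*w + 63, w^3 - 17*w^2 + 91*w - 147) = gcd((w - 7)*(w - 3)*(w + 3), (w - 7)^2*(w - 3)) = w^2 - 10*w + 21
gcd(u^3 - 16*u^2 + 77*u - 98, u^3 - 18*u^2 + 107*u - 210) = u - 7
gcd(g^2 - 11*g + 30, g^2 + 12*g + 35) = 1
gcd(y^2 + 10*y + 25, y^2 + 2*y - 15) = y + 5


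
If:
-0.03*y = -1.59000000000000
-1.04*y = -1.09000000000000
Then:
No Solution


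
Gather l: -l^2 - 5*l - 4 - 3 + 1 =-l^2 - 5*l - 6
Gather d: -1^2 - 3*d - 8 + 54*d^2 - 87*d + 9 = 54*d^2 - 90*d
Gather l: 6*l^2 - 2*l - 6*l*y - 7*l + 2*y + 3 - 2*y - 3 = 6*l^2 + l*(-6*y - 9)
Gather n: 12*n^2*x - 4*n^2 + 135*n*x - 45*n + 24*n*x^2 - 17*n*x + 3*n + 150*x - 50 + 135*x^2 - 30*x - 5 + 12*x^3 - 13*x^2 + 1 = n^2*(12*x - 4) + n*(24*x^2 + 118*x - 42) + 12*x^3 + 122*x^2 + 120*x - 54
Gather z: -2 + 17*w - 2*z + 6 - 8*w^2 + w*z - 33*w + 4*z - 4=-8*w^2 - 16*w + z*(w + 2)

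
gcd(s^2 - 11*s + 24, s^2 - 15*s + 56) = s - 8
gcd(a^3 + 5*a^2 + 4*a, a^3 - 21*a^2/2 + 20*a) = a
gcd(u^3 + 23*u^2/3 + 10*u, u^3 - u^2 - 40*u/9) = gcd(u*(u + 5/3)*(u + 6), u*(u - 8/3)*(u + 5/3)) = u^2 + 5*u/3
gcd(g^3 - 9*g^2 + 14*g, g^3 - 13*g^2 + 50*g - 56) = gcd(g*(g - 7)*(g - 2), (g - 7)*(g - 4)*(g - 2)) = g^2 - 9*g + 14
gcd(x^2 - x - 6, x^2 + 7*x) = 1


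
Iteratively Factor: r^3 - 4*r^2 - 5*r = (r + 1)*(r^2 - 5*r) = (r - 5)*(r + 1)*(r)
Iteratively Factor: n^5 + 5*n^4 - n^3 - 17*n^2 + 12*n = (n - 1)*(n^4 + 6*n^3 + 5*n^2 - 12*n) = n*(n - 1)*(n^3 + 6*n^2 + 5*n - 12) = n*(n - 1)^2*(n^2 + 7*n + 12) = n*(n - 1)^2*(n + 3)*(n + 4)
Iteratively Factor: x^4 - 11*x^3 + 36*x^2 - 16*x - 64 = (x - 4)*(x^3 - 7*x^2 + 8*x + 16) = (x - 4)^2*(x^2 - 3*x - 4) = (x - 4)^3*(x + 1)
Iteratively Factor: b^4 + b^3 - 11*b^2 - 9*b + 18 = (b - 1)*(b^3 + 2*b^2 - 9*b - 18) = (b - 1)*(b + 2)*(b^2 - 9) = (b - 3)*(b - 1)*(b + 2)*(b + 3)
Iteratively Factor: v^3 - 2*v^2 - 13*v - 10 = (v + 1)*(v^2 - 3*v - 10) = (v - 5)*(v + 1)*(v + 2)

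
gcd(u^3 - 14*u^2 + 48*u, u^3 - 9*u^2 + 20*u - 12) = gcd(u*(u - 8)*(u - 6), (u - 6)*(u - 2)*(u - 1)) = u - 6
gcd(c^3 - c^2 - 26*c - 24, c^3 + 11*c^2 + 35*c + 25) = c + 1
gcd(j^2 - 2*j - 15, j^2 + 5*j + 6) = j + 3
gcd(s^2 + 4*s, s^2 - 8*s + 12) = 1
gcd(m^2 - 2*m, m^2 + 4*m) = m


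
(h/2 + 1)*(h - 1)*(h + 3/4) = h^3/2 + 7*h^2/8 - 5*h/8 - 3/4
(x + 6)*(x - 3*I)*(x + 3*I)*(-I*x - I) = -I*x^4 - 7*I*x^3 - 15*I*x^2 - 63*I*x - 54*I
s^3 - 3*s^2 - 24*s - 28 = (s - 7)*(s + 2)^2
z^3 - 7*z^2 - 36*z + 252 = (z - 7)*(z - 6)*(z + 6)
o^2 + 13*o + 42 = (o + 6)*(o + 7)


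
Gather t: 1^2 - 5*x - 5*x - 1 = -10*x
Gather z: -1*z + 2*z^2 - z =2*z^2 - 2*z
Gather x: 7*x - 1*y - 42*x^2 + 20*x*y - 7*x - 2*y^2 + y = -42*x^2 + 20*x*y - 2*y^2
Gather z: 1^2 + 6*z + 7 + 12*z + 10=18*z + 18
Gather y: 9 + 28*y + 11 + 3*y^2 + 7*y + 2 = 3*y^2 + 35*y + 22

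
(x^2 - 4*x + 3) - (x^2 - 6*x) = 2*x + 3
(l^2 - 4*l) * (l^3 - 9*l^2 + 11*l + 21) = l^5 - 13*l^4 + 47*l^3 - 23*l^2 - 84*l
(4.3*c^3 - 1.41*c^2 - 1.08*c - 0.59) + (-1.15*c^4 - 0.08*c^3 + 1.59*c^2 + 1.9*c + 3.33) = -1.15*c^4 + 4.22*c^3 + 0.18*c^2 + 0.82*c + 2.74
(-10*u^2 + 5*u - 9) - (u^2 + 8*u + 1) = -11*u^2 - 3*u - 10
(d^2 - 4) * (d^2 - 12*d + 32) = d^4 - 12*d^3 + 28*d^2 + 48*d - 128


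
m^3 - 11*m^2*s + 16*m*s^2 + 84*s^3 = (m - 7*s)*(m - 6*s)*(m + 2*s)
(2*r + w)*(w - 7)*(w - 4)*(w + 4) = 2*r*w^3 - 14*r*w^2 - 32*r*w + 224*r + w^4 - 7*w^3 - 16*w^2 + 112*w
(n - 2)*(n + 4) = n^2 + 2*n - 8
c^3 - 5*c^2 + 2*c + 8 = (c - 4)*(c - 2)*(c + 1)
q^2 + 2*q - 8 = (q - 2)*(q + 4)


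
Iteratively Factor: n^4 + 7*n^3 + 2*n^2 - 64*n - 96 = (n - 3)*(n^3 + 10*n^2 + 32*n + 32) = (n - 3)*(n + 2)*(n^2 + 8*n + 16) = (n - 3)*(n + 2)*(n + 4)*(n + 4)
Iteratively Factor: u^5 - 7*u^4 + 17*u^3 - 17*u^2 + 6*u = (u - 3)*(u^4 - 4*u^3 + 5*u^2 - 2*u) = (u - 3)*(u - 1)*(u^3 - 3*u^2 + 2*u) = (u - 3)*(u - 1)^2*(u^2 - 2*u) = (u - 3)*(u - 2)*(u - 1)^2*(u)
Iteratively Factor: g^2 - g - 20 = (g + 4)*(g - 5)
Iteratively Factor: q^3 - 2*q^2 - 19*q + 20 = (q - 5)*(q^2 + 3*q - 4) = (q - 5)*(q + 4)*(q - 1)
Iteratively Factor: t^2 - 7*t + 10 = (t - 2)*(t - 5)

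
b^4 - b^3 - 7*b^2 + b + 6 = (b - 3)*(b - 1)*(b + 1)*(b + 2)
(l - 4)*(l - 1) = l^2 - 5*l + 4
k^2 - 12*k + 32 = (k - 8)*(k - 4)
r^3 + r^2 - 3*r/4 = r*(r - 1/2)*(r + 3/2)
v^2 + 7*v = v*(v + 7)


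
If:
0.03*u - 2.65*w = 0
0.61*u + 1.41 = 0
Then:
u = -2.31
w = -0.03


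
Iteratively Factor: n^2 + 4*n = (n + 4)*(n)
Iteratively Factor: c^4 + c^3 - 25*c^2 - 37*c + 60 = (c + 3)*(c^3 - 2*c^2 - 19*c + 20) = (c - 5)*(c + 3)*(c^2 + 3*c - 4) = (c - 5)*(c - 1)*(c + 3)*(c + 4)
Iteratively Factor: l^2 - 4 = (l + 2)*(l - 2)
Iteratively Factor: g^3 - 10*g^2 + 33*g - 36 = (g - 3)*(g^2 - 7*g + 12) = (g - 4)*(g - 3)*(g - 3)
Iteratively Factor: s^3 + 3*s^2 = (s)*(s^2 + 3*s) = s*(s + 3)*(s)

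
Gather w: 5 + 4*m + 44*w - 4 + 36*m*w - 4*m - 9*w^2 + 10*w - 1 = -9*w^2 + w*(36*m + 54)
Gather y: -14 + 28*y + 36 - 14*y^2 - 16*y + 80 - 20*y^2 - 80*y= -34*y^2 - 68*y + 102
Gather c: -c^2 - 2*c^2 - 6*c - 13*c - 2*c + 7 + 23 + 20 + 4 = -3*c^2 - 21*c + 54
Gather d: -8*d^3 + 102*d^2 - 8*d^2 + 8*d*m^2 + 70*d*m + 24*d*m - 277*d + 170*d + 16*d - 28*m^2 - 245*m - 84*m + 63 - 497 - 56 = -8*d^3 + 94*d^2 + d*(8*m^2 + 94*m - 91) - 28*m^2 - 329*m - 490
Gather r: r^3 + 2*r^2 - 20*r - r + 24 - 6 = r^3 + 2*r^2 - 21*r + 18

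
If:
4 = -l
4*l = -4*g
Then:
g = 4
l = -4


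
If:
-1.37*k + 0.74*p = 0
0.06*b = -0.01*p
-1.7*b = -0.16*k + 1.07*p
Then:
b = 0.00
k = 0.00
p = 0.00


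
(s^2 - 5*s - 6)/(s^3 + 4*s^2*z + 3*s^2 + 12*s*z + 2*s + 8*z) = (s - 6)/(s^2 + 4*s*z + 2*s + 8*z)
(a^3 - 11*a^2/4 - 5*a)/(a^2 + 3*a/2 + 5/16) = 4*a*(a - 4)/(4*a + 1)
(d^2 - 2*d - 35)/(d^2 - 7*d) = (d + 5)/d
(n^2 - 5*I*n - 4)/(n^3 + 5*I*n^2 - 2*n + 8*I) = (n - 4*I)/(n^2 + 6*I*n - 8)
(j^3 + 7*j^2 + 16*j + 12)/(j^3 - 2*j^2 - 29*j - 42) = (j + 2)/(j - 7)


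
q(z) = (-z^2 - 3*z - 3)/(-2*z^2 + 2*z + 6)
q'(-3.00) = -0.04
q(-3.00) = 0.17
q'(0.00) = -0.33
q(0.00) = -0.50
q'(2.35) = -945.85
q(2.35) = 45.14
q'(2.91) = -5.71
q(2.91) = 3.95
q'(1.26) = -1.92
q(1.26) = -1.57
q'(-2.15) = 0.05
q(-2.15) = 0.16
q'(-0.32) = -0.19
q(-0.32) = -0.42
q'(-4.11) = -0.04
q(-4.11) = 0.21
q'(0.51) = -0.62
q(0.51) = -0.74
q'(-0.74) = 0.12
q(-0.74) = -0.39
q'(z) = (-2*z - 3)/(-2*z^2 + 2*z + 6) + (4*z - 2)*(-z^2 - 3*z - 3)/(-2*z^2 + 2*z + 6)^2 = (-2*z^2 - 6*z - 3)/(z^4 - 2*z^3 - 5*z^2 + 6*z + 9)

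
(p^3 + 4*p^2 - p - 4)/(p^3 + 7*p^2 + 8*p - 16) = (p + 1)/(p + 4)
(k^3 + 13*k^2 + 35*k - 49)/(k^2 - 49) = (k^2 + 6*k - 7)/(k - 7)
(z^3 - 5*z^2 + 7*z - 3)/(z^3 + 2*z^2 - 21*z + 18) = (z - 1)/(z + 6)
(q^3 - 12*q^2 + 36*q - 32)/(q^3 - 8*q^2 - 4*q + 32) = (q - 2)/(q + 2)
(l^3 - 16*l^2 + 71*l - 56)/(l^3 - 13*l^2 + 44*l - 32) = (l - 7)/(l - 4)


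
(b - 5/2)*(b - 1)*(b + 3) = b^3 - b^2/2 - 8*b + 15/2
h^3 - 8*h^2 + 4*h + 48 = (h - 6)*(h - 4)*(h + 2)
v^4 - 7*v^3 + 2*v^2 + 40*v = v*(v - 5)*(v - 4)*(v + 2)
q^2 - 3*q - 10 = (q - 5)*(q + 2)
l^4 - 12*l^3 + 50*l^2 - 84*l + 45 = (l - 5)*(l - 3)^2*(l - 1)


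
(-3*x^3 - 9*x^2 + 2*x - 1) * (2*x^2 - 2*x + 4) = -6*x^5 - 12*x^4 + 10*x^3 - 42*x^2 + 10*x - 4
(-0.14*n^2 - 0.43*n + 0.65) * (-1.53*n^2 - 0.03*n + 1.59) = 0.2142*n^4 + 0.6621*n^3 - 1.2042*n^2 - 0.7032*n + 1.0335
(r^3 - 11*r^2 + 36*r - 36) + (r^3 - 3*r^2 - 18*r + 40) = 2*r^3 - 14*r^2 + 18*r + 4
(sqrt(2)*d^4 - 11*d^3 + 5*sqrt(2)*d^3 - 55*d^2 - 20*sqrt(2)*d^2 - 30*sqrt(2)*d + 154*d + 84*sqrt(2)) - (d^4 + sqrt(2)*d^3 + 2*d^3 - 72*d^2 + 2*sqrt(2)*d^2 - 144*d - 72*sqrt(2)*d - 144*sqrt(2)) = -d^4 + sqrt(2)*d^4 - 13*d^3 + 4*sqrt(2)*d^3 - 22*sqrt(2)*d^2 + 17*d^2 + 42*sqrt(2)*d + 298*d + 228*sqrt(2)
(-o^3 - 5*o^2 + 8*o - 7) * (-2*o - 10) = 2*o^4 + 20*o^3 + 34*o^2 - 66*o + 70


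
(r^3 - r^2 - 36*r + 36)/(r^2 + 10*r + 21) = (r^3 - r^2 - 36*r + 36)/(r^2 + 10*r + 21)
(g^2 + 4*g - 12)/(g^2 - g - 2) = (g + 6)/(g + 1)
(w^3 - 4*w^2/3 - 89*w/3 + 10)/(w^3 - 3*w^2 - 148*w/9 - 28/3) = 3*(3*w^2 + 14*w - 5)/(9*w^2 + 27*w + 14)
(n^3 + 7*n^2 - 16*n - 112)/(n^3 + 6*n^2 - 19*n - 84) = (n + 4)/(n + 3)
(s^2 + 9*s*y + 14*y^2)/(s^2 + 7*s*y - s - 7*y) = (s + 2*y)/(s - 1)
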